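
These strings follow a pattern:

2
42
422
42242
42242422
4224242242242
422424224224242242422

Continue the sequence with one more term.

Each term (from the third on) is the previous term followed by the one before it: term 3 = 42·2 = 422.
Continuing: 422424224224242242422 · 4224242242242 gives term 8.

4224242242242422424224224242242242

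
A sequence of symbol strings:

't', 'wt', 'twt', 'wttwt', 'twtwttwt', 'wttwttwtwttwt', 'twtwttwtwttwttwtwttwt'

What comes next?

wttwttwtwttwttwtwttwtwttwttwtwttwt

This is a Fibonacci-style word recurrence s(k) = s(k−2)·s(k−1): e.g. t·wt = twt.
Continuing: wttwttwtwttwt · twtwttwtwttwttwtwttwt gives term 8.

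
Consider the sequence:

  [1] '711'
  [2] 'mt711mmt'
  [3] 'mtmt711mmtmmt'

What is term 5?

Every step adds mt to the front and mmt to the end of the previous string.
From mtmt711mmtmmt, 2 further steps: mtmt711mmtmmt → mtmtmt711mmtmmtmmt → (answer).

mtmtmtmt711mmtmmtmmtmmt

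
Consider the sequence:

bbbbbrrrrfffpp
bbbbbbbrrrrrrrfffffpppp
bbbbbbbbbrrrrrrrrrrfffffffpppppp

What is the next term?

Term n consists of 2n+3 b's, followed by 3n+1 r's, followed by 2n+1 f's, followed by 2n p's (n = 1, 2, …).
At n = 4 the blocks have lengths 11, 13, 9, 8.

bbbbbbbbbbbrrrrrrrrrrrrrfffffffffpppppppp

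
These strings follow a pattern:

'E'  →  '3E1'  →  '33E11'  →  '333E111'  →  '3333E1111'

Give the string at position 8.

3333333E1111111

Each term wraps the previous one in 3 on the left and 1 on the right.
From 3333E1111, 3 further steps: 3333E1111 → 33333E11111 → 333333E111111 → (answer).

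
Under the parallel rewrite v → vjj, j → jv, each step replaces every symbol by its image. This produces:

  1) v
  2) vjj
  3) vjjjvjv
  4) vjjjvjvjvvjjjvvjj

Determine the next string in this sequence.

Applying the rule to each of the 17 symbols of vjjjvjvjvvjjjvvjj gives the pieces vjj jv jv jv vjj jv vjj jv vjj vjj jv jv jv vjj vjj jv jv, which concatenate to the answer.

vjjjvjvjvvjjjvvjjjvvjjvjjjvjvjvvjjvjjjvjv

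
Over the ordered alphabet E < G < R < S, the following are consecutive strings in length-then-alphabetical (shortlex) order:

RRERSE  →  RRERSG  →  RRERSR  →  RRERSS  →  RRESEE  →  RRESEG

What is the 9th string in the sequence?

RRESGE

Stepping forward 3 times from RRESEG: RRESEG → RRESER → RRESES, then the target.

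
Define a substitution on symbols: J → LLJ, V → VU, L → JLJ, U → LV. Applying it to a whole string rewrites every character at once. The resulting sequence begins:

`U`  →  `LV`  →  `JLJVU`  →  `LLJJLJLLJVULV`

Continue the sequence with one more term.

Rewriting the 13 symbols of LLJJLJLLJVULV one by one yields JLJ JLJ LLJ LLJ JLJ LLJ JLJ JLJ LLJ VU LV JLJ VU; concatenated:

JLJJLJLLJLLJJLJLLJJLJJLJLLJVULVJLJVU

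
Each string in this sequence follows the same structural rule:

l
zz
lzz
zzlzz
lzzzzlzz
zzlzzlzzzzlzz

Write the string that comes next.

lzzzzlzzzzlzzlzzzzlzz

Each term (from the third on) is the two preceding terms concatenated in order: term 3 = l·zz = lzz.
The next term joins lzzzzlzz and zzlzzlzzzzlzz.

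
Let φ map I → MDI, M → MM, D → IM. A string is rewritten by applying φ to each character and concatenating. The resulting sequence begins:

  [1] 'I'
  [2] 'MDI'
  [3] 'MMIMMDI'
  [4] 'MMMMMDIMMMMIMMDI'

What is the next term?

Replace each of the 16 characters of MMMMMDIMMMMIMMDI in place — MM MM MM MM MM IM MDI MM MM MM MM MDI MM MM IM MDI — and concatenate.

MMMMMMMMMMIMMDIMMMMMMMMMDIMMMMIMMDI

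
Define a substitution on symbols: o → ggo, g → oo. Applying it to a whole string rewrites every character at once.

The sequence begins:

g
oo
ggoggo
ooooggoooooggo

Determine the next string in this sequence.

φ(ooooggoooooggo) expands symbol-by-symbol to ggo ggo ggo ggo oo oo ggo ggo ggo ggo ggo oo oo ggo; joining the 14 pieces gives the next term.

ggoggoggoggoooooggoggoggoggoggoooooggo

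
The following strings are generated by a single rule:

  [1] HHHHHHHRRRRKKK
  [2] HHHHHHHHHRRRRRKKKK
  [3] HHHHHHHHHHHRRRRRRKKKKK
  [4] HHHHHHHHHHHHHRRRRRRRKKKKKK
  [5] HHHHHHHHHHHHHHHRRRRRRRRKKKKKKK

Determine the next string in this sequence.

HHHHHHHHHHHHHHHHHRRRRRRRRRKKKKKKKK

Term n consists of 2n+1 H's, followed by n+1 R's, followed by n K's, where the shown terms are n = 3, 4, 5, 6, 7.
For the next term, n = 8, so the run lengths are 17, 9, 8.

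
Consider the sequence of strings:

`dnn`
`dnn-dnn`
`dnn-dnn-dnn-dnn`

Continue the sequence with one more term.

Each string is two copies of the previous one joined by '-'.
Doubling dnn-dnn-dnn-dnn with '-' between the halves:

dnn-dnn-dnn-dnn-dnn-dnn-dnn-dnn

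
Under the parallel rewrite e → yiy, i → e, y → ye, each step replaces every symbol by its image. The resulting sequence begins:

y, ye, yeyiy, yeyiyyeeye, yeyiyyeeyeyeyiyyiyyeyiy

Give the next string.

yeyiyyeeyeyeyiyyiyyeyiyyeyiyyeeyeyeeyeyeyiyyeeye

Applying the rule to each of the 23 symbols of yeyiyyeeyeyeyiyyiyyeyiy gives the pieces ye yiy ye e ye ye yiy yiy ye yiy ye yiy ye e ye ye e ye ye yiy ye e ye, which concatenate to the answer.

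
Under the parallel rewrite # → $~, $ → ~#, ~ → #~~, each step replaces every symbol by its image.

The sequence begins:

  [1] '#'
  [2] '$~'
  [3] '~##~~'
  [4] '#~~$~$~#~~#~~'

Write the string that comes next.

$~#~~#~~~##~~~##~~$~#~~#~~$~#~~#~~

Applying the rule to each of the 13 symbols of #~~$~$~#~~#~~ gives the pieces $~ #~~ #~~ ~# #~~ ~# #~~ $~ #~~ #~~ $~ #~~ #~~, which concatenate to the answer.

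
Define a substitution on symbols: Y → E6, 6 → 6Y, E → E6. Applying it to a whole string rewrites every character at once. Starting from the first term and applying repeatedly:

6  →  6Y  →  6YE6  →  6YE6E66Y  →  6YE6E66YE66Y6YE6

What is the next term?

Applying the rule to each of the 16 symbols of 6YE6E66YE66Y6YE6 gives the pieces 6Y E6 E6 6Y E6 6Y 6Y E6 E6 6Y 6Y E6 6Y E6 E6 6Y, which concatenate to the answer.

6YE6E66YE66Y6YE6E66Y6YE66YE6E66Y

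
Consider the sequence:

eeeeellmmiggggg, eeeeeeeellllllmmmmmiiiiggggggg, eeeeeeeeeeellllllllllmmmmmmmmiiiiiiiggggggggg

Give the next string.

eeeeeeeeeeeeeellllllllllllllmmmmmmmmmmmiiiiiiiiiiggggggggggg

Reading off run lengths: e runs 5, 8, 11; l runs 2, 6, 10; m runs 2, 5, 8; i runs 1, 4, 7; g runs 5, 7, 9 — each is linear in n (n = 1, 2, …).
At n = 4 the blocks have lengths 14, 14, 11, 10, 11.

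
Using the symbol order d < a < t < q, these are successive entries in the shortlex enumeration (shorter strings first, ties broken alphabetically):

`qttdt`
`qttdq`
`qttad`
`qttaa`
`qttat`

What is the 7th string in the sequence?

Advancing 2 positions from qttat through qttat → qttaq reaches term 7.

qtttd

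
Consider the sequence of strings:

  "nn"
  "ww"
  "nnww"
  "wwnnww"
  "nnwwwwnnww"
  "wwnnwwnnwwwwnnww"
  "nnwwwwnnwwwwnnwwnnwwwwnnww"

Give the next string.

From term 3 onward, concatenate the second-to-last term with the last: nn·ww = nnww, ww·nnww = wwnnww, …
So term 8 is wwnnwwnnwwwwnnww·nnwwwwnnwwwwnnwwnnwwwwnnww.

wwnnwwnnwwwwnnwwnnwwwwnnwwwwnnwwnnwwwwnnww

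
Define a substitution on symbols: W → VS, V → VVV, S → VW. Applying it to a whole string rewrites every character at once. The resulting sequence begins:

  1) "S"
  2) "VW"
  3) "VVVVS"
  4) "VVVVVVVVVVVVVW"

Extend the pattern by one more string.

Replace each of the 14 characters of VVVVVVVVVVVVVW in place — VVV VVV VVV VVV VVV VVV VVV VVV VVV VVV VVV VVV VVV VS — and concatenate.

VVVVVVVVVVVVVVVVVVVVVVVVVVVVVVVVVVVVVVVVS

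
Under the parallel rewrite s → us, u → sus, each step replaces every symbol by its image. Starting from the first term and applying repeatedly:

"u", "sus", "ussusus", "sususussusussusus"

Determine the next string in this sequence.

ussusussusussususussusussususussusussusus

Applying the rule to each of the 17 symbols of sususussusussusus gives the pieces us sus us sus us sus us us sus us sus us us sus us sus us, which concatenate to the answer.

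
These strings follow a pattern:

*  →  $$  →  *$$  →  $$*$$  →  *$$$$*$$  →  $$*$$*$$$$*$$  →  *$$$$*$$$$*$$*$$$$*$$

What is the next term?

This is a Fibonacci-style word recurrence s(k) = s(k−2)·s(k−1): e.g. *·$$ = *$$.
The next term joins $$*$$*$$$$*$$ and *$$$$*$$$$*$$*$$$$*$$.

$$*$$*$$$$*$$*$$$$*$$$$*$$*$$$$*$$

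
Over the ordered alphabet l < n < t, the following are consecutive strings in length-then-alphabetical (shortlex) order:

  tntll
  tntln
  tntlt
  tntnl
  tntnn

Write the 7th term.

tnttl

Advancing 2 positions from tntnn through tntnn → tntnt reaches term 7.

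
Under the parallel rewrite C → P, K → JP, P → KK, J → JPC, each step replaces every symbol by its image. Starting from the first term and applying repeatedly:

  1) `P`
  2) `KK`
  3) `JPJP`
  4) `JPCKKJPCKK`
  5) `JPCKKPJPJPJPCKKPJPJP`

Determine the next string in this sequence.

Rewriting the 20 symbols of JPCKKPJPJPJPCKKPJPJP one by one yields JPC KK P JP JP KK JPC KK JPC KK JPC KK P JP JP KK JPC KK JPC KK; concatenated:

JPCKKPJPJPKKJPCKKJPCKKJPCKKPJPJPKKJPCKKJPCKK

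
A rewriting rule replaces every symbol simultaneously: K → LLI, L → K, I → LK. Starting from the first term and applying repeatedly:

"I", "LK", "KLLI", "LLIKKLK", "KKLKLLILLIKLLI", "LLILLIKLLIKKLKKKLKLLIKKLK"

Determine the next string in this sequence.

Rewriting the 25 symbols of LLILLIKLLIKKLKKKLKLLIKKLK one by one yields K K LK K K LK LLI K K LK LLI LLI K LLI LLI LLI K LLI K K LK LLI LLI K LLI; concatenated:

KKLKKKLKLLIKKLKLLILLIKLLILLILLIKLLIKKLKLLILLIKLLI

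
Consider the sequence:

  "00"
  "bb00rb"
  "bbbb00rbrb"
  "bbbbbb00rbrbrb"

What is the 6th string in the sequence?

Every step adds bb to the front and rb to the end of the previous string.
From bbbbbb00rbrbrb, 2 further steps: bbbbbb00rbrbrb → bbbbbbbb00rbrbrbrb → (answer).

bbbbbbbbbb00rbrbrbrbrb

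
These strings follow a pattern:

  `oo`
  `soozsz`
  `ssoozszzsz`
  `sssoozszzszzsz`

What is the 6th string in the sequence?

sssssoozszzszzszzszzsz

s(k+1) = s·s(k)·zsz, so each term gains s as a prefix and zsz as a suffix.
From sssoozszzszzsz, 2 further steps: sssoozszzszzsz → ssssoozszzszzszzsz → (answer).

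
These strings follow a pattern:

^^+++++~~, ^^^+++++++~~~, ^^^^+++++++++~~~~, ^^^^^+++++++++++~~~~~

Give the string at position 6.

^^^^^^^+++++++++++++++~~~~~~~

Term n consists of n ^'s, followed by 2n+1 +'s, followed by n ~'s, where the shown terms are n = 2, 3, 4, 5.
At n = 7 the blocks have lengths 7, 15, 7.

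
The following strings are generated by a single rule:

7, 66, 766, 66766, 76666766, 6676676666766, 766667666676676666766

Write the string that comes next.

6676676666766766667666676676666766

Each term (from the third on) is the two preceding terms concatenated in order: term 3 = 7·66 = 766.
Continuing: 6676676666766 · 766667666676676666766 gives term 8.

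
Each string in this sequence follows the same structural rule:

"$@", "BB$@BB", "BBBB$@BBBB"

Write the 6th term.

Every step adds BB to the front and BB to the end of the previous string.
From BBBB$@BBBB, 3 further steps: BBBB$@BBBB → BBBBBB$@BBBBBB → BBBBBBBB$@BBBBBBBB → (answer).

BBBBBBBBBB$@BBBBBBBBBB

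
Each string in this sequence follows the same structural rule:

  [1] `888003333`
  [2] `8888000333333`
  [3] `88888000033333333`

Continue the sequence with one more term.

Each string has the form 8^{n+1} 0^{n} 3^{2n}, where the shown terms are n = 2, 3, 4.
Setting n = 5 gives 6, 5, 10 characters in each block.

888888000003333333333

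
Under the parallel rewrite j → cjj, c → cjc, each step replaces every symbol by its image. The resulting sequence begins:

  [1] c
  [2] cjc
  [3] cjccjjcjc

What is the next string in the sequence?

Apply φ to cjccjjcjc symbol by symbol: c→cjc, j→cjj, c→cjc, c→cjc, j→cjj, j→cjj, c→cjc, j→cjj, c→cjc; joined: cjc cjj cjc cjc cjj cjj cjc cjj cjc.

cjccjjcjccjccjjcjjcjccjjcjc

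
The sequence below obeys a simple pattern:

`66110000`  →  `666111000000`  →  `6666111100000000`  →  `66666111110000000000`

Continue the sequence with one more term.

The n-th term is n 6's then n 1's then 2n 0's, where the shown terms are n = 2, 3, 4, 5.
At n = 6 the blocks have lengths 6, 6, 12.

666666111111000000000000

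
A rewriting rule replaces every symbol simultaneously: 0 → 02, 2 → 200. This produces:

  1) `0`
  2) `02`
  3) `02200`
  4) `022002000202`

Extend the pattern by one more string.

Expanding 022002000202: 0→02, 2→200, 2→200, 0→02, 0→02, 2→200, 0→02, 0→02, 0→02, 2→200, 0→02, 2→200. Concatenated: 02 200 200 02 02 200 02 02 02 200 02 200.

02200200020220002020220002200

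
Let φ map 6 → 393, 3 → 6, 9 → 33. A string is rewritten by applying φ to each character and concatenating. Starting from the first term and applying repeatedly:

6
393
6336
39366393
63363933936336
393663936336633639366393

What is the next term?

63363933936336393663933936639363363933936336

φ(393663936336633639366393) expands symbol-by-symbol to 6 33 6 393 393 6 33 6 393 6 6 393 393 6 6 393 6 33 6 393 393 6 33 6; joining the 24 pieces gives the next term.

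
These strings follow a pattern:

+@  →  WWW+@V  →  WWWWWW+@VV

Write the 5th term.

Every step adds WWW to the front and V to the end of the previous string.
From WWWWWW+@VV, 2 further steps: WWWWWW+@VV → WWWWWWWWW+@VVV → (answer).

WWWWWWWWWWWW+@VVVV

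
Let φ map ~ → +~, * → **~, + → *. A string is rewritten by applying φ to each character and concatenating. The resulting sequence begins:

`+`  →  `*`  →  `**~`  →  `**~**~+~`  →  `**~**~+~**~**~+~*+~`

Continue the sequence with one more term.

Replace each of the 19 characters of **~**~+~**~**~+~*+~ in place — **~ **~ +~ **~ **~ +~ * +~ **~ **~ +~ **~ **~ +~ * +~ **~ * +~ — and concatenate.

**~**~+~**~**~+~*+~**~**~+~**~**~+~*+~**~*+~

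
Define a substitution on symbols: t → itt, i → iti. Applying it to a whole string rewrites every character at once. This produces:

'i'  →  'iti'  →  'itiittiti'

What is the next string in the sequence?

Rewriting each symbol of itiittiti: i→iti, t→itt, i→iti, i→iti, t→itt, t→itt, i→iti, t→itt, i→iti, which concatenates to iti itt iti iti itt itt iti itt iti.

itiittitiitiittittitiittiti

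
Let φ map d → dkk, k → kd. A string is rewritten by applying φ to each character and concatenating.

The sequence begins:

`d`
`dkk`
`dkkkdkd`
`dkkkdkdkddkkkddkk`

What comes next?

dkkkdkdkddkkkddkkkddkkdkkkdkdkddkkdkkkdkd

Replace each of the 17 characters of dkkkdkdkddkkkddkk in place — dkk kd kd kd dkk kd dkk kd dkk dkk kd kd kd dkk dkk kd kd — and concatenate.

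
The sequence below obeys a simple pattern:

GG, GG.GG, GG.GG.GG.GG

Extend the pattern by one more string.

GG.GG.GG.GG.GG.GG.GG.GG

s(k+1) = s(k)·.·s(k) — each term doubles the last with '.' between the halves.
So the next term is two copies of GG.GG.GG.GG with '.' between the halves.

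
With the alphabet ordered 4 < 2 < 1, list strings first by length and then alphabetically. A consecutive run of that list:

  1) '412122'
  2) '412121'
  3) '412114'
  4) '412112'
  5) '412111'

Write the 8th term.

411441

Stepping forward 3 times from 412111: 412111 → 411444 → 411442, then the target.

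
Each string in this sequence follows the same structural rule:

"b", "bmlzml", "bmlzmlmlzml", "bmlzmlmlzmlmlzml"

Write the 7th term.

The strings grow by a fixed suffix mlzml each time.
From bmlzmlmlzmlmlzml, 3 further steps: bmlzmlmlzmlmlzml → bmlzmlmlzmlmlzmlmlzml → bmlzmlmlzmlmlzmlmlzmlmlzml → (answer).

bmlzmlmlzmlmlzmlmlzmlmlzmlmlzml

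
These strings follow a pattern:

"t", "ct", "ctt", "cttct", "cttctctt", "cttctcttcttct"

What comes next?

cttctcttcttctcttctctt

This is a Fibonacci-style word recurrence s(k) = s(k−1)·s(k−2): e.g. ct·t = ctt.
Continuing: cttctcttcttct · cttctctt gives term 7.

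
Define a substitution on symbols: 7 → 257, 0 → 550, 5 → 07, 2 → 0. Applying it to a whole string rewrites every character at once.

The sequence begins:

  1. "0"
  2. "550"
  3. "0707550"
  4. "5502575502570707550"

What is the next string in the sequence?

Replace each of the 19 characters of 5502575502570707550 in place — 07 07 550 0 07 257 07 07 550 0 07 257 550 257 550 257 07 07 550 — and concatenate.

070755000725707075500072575502575502570707550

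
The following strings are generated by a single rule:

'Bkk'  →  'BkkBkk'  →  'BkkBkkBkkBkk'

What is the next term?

Each string is two copies of the previous one concatenated.
Doubling BkkBkkBkkBkk:

BkkBkkBkkBkkBkkBkkBkkBkk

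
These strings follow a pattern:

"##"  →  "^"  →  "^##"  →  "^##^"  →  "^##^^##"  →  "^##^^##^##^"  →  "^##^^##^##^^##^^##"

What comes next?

^##^^##^##^^##^^##^##^^##^##^

From term 3 onward, concatenate the last term with the second-to-last: ^·## = ^##, ^##·^ = ^##^, …
Continuing: ^##^^##^##^^##^^## · ^##^^##^##^ gives term 8.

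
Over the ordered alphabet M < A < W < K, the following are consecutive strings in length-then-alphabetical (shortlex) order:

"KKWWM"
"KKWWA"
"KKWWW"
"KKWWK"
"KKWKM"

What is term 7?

KKWKW

Stepping forward 2 times from KKWKM: KKWKM → KKWKA, then the target.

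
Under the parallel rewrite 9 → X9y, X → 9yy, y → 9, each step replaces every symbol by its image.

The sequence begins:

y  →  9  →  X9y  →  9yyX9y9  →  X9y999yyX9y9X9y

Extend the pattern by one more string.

9yyX9y9X9yX9yX9y999yyX9y9X9y9yyX9y9

φ(X9y999yyX9y9X9y) expands symbol-by-symbol to 9yy X9y 9 X9y X9y X9y 9 9 9yy X9y 9 X9y 9yy X9y 9; joining the 15 pieces gives the next term.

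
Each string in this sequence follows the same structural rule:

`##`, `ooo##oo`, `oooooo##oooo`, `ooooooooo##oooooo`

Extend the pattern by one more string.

Each term wraps the previous one in ooo on the left and oo on the right.
Applying this once more to ooooooooo##oooooo:

oooooooooooo##oooooooo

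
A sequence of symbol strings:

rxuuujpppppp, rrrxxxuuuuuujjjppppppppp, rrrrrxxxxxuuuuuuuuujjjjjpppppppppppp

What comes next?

rrrrrrrxxxxxxxuuuuuuuuuuuujjjjjjjppppppppppppppp

The n-th term is 2n-1 r's then 2n-1 x's then 3n u's then 2n-1 j's then 3n+3 p's (n = 1, 2, …).
At n = 4 the blocks have lengths 7, 7, 12, 7, 15.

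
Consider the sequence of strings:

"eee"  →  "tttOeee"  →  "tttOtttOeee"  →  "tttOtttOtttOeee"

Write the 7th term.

Each term is the previous one with tttO prepended.
From tttOtttOtttOeee, 3 further steps: tttOtttOtttOeee → tttOtttOtttOtttOeee → tttOtttOtttOtttOtttOeee → (answer).

tttOtttOtttOtttOtttOtttOeee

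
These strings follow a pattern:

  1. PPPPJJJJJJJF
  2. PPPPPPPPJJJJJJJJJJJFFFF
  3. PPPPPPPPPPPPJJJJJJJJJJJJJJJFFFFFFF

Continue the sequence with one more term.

PPPPPPPPPPPPPPPPJJJJJJJJJJJJJJJJJJJFFFFFFFFFF

Reading off run lengths: P runs 4, 8, 12; J runs 7, 11, 15; F runs 1, 4, 7 — each is linear in n (n = 1, 2, …).
At n = 4 the blocks have lengths 16, 19, 10.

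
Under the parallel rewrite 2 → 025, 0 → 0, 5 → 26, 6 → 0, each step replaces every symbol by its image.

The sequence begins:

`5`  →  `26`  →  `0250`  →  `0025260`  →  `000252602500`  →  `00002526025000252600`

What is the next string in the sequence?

Applying the rule to each of the 20 symbols of 00002526025000252600 gives the pieces 0 0 0 0 025 26 025 0 0 025 26 0 0 0 025 26 025 0 0 0, which concatenate to the answer.

000002526025000252600002526025000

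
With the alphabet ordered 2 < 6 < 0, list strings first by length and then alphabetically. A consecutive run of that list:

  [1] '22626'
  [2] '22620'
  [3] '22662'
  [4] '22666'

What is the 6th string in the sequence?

22602

Advancing 2 positions from 22666 through 22666 → 22660 reaches term 6.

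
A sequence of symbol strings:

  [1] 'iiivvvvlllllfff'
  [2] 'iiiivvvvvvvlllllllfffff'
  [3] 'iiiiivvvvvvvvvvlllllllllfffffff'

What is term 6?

The n-th term is n+2 i's then 3n+1 v's then 2n+3 l's then 2n+1 f's (n = 1, 2, …).
At n = 6 the blocks have lengths 8, 19, 15, 13.

iiiiiiiivvvvvvvvvvvvvvvvvvvlllllllllllllllfffffffffffff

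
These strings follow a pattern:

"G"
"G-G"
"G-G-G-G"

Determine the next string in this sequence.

Each string is two copies of the previous one joined by '-'.
So the next term is two copies of G-G-G-G with '-' between the halves.

G-G-G-G-G-G-G-G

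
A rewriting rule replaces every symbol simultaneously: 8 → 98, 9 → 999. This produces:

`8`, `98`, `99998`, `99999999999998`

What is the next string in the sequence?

Rewriting the 14 symbols of 99999999999998 one by one yields 999 999 999 999 999 999 999 999 999 999 999 999 999 98; concatenated:

99999999999999999999999999999999999999998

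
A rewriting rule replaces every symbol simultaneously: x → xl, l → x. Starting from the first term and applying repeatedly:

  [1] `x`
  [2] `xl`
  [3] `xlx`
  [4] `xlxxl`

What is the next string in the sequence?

xlxxlxlx

Rewriting each symbol of xlxxl: x→xl, l→x, x→xl, x→xl, l→x, which concatenates to xl x xl xl x.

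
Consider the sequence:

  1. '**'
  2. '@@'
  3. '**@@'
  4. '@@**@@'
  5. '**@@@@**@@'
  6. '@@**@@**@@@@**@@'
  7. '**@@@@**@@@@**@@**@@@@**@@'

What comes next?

@@**@@**@@@@**@@**@@@@**@@@@**@@**@@@@**@@

This is a Fibonacci-style word recurrence s(k) = s(k−2)·s(k−1): e.g. **·@@ = **@@.
So term 8 is @@**@@**@@@@**@@·**@@@@**@@@@**@@**@@@@**@@.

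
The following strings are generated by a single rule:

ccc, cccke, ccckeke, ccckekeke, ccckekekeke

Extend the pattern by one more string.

The strings grow by a fixed suffix ke each time.
One more step from ccckekekeke gives the answer.

ccckekekekeke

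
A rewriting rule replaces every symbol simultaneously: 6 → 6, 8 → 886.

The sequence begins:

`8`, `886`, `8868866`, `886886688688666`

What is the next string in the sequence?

Rewriting the 15 symbols of 886886688688666 one by one yields 886 886 6 886 886 6 6 886 886 6 886 886 6 6 6; concatenated:

8868866886886668868866886886666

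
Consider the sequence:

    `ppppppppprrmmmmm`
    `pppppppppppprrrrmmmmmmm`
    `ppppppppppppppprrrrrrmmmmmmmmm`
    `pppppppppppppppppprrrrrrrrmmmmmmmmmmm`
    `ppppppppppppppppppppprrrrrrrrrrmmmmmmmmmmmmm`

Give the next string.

pppppppppppppppppppppppprrrrrrrrrrrrmmmmmmmmmmmmmmm

Term n consists of 3n+3 p's, followed by 2n-2 r's, followed by 2n+1 m's, where the shown terms are n = 2, 3, 4, 5, 6.
For the next term, n = 7, so the run lengths are 24, 12, 15.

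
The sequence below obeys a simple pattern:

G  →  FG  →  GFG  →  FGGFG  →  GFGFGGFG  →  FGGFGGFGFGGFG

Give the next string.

GFGFGGFGFGGFGGFGFGGFG

From term 3 onward, concatenate the second-to-last term with the last: G·FG = GFG, FG·GFG = FGGFG, …
Continuing: GFGFGGFG · FGGFGGFGFGGFG gives term 7.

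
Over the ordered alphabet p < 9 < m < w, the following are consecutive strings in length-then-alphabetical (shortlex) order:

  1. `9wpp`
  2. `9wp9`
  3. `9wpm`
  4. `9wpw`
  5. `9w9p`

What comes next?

The successor of 9w9p increments the rightmost position that isn't already w and resets every position after it to p.

9w99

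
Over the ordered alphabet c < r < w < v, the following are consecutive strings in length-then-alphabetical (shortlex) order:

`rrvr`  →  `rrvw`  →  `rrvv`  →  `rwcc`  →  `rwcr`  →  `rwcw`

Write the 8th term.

rwrc

Stepping forward 2 times from rwcw: rwcw → rwcv, then the target.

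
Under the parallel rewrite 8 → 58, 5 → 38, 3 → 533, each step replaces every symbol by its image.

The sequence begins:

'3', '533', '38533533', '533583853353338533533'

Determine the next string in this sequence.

Rewriting the 21 symbols of 533583853353338533533 one by one yields 38 533 533 38 58 533 58 38 533 533 38 533 533 533 58 38 533 533 38 533 533; concatenated:

385335333858533583853353338533533533583853353338533533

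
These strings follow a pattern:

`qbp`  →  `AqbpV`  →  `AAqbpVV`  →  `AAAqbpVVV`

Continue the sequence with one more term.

Each term wraps the previous one in A on the left and V on the right.
One more step from AAAqbpVVV gives the answer.

AAAAqbpVVVV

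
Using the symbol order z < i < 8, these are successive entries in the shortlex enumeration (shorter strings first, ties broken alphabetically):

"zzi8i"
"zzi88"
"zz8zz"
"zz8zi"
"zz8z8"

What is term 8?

Continuing the enumeration 3 steps past zz8z8: zz8z8 → zz8iz → zz8ii → (answer).

zz8i8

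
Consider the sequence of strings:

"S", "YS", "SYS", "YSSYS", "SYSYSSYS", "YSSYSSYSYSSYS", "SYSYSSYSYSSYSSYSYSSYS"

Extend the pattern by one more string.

From term 3 onward, concatenate the second-to-last term with the last: S·YS = SYS, YS·SYS = YSSYS, …
So term 8 is YSSYSSYSYSSYS·SYSYSSYSYSSYSSYSYSSYS.

YSSYSSYSYSSYSSYSYSSYSYSSYSSYSYSSYS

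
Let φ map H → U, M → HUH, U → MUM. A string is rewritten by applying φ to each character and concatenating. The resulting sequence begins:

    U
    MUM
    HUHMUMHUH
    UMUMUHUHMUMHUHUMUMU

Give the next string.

MUMHUHMUMHUHMUMUMUMUHUHMUMHUHUMUMUMUMHUHMUMHUHMUM

Replace each of the 19 characters of UMUMUHUHMUMHUHUMUMU in place — MUM HUH MUM HUH MUM U MUM U HUH MUM HUH U MUM U MUM HUH MUM HUH MUM — and concatenate.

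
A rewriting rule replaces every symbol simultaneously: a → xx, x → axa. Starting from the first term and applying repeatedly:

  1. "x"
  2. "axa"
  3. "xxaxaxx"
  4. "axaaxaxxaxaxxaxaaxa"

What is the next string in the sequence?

Applying the rule to each of the 19 symbols of axaaxaxxaxaxxaxaaxa gives the pieces xx axa xx xx axa xx axa axa xx axa xx axa axa xx axa xx xx axa xx, which concatenate to the answer.

xxaxaxxxxaxaxxaxaaxaxxaxaxxaxaaxaxxaxaxxxxaxaxx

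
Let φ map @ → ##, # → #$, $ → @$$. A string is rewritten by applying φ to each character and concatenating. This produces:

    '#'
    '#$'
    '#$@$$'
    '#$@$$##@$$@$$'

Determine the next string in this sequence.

#$@$$##@$$@$$#$#$##@$$@$$##@$$@$$

φ(#$@$$##@$$@$$) expands symbol-by-symbol to #$ @$$ ## @$$ @$$ #$ #$ ## @$$ @$$ ## @$$ @$$; joining the 13 pieces gives the next term.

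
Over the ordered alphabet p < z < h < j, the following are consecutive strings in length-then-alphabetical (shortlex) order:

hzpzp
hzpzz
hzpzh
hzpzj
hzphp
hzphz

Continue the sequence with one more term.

hzphh

The successor of hzphz increments the rightmost position that isn't already j and resets every position after it to p.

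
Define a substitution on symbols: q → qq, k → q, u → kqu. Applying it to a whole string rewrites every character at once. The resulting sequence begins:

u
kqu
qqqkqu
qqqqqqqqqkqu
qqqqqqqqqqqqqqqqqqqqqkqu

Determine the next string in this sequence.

Replace each of the 24 characters of qqqqqqqqqqqqqqqqqqqqqkqu in place — qq qq qq qq qq qq qq qq qq qq qq qq qq qq qq qq qq qq qq qq qq q qq kqu — and concatenate.

qqqqqqqqqqqqqqqqqqqqqqqqqqqqqqqqqqqqqqqqqqqqqkqu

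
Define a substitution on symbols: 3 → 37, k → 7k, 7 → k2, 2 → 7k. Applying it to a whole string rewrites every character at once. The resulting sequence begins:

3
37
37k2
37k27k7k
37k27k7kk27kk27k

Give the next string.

Replace each of the 16 characters of 37k27k7kk27kk27k in place — 37 k2 7k 7k k2 7k k2 7k 7k 7k k2 7k 7k 7k k2 7k — and concatenate.

37k27k7kk27kk27k7k7kk27k7k7kk27k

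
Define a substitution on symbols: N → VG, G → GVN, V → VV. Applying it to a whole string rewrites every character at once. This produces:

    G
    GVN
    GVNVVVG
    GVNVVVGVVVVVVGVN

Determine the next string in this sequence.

GVNVVVGVVVVVVGVNVVVVVVVVVVVVGVNVVVG

Replace each of the 16 characters of GVNVVVGVVVVVVGVN in place — GVN VV VG VV VV VV GVN VV VV VV VV VV VV GVN VV VG — and concatenate.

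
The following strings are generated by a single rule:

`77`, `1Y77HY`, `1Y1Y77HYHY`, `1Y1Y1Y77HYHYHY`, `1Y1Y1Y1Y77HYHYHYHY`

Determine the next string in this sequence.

s(k+1) = 1Y·s(k)·HY, so each term gains 1Y as a prefix and HY as a suffix.
So the next term is 1Y·1Y1Y1Y1Y77HYHYHYHY·HY.

1Y1Y1Y1Y1Y77HYHYHYHYHY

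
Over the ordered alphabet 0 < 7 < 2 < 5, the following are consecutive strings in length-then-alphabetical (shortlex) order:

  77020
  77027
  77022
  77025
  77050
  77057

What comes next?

Treat 77057 as a base-4 numeral over the given alphabet and add one, carrying through any trailing 5's.

77052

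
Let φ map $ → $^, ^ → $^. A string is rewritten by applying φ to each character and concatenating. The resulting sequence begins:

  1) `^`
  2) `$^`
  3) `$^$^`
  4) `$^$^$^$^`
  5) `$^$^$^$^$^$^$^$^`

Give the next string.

Replace each of the 16 characters of $^$^$^$^$^$^$^$^ in place — $^ $^ $^ $^ $^ $^ $^ $^ $^ $^ $^ $^ $^ $^ $^ $^ — and concatenate.

$^$^$^$^$^$^$^$^$^$^$^$^$^$^$^$^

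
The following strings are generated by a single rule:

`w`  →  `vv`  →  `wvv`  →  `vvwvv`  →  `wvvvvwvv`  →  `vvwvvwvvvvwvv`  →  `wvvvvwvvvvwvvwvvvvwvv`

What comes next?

From term 3 onward, concatenate the second-to-last term with the last: w·vv = wvv, vv·wvv = vvwvv, …
So term 8 is vvwvvwvvvvwvv·wvvvvwvvvvwvvwvvvvwvv.

vvwvvwvvvvwvvwvvvvwvvvvwvvwvvvvwvv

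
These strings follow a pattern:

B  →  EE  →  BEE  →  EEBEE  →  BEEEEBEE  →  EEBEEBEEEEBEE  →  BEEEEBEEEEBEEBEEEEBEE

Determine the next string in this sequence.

This is a Fibonacci-style word recurrence s(k) = s(k−2)·s(k−1): e.g. B·EE = BEE.
Continuing: EEBEEBEEEEBEE · BEEEEBEEEEBEEBEEEEBEE gives term 8.

EEBEEBEEEEBEEBEEEEBEEEEBEEBEEEEBEE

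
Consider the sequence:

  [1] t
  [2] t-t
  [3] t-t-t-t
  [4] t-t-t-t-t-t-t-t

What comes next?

Every step duplicates the string with '-' between the halves.
Doubling t-t-t-t-t-t-t-t with '-' between the halves:

t-t-t-t-t-t-t-t-t-t-t-t-t-t-t-t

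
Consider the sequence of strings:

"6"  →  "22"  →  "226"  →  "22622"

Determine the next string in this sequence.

Each term (from the third on) is the previous term followed by the one before it: term 3 = 22·6 = 226.
The next term joins 22622 and 226.

22622226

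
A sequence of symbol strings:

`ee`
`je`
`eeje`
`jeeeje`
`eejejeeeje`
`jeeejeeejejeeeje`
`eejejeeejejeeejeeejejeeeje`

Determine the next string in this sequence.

jeeejeeejejeeejeeejejeeejejeeejeeejejeeeje

From term 3 onward, concatenate the second-to-last term with the last: ee·je = eeje, je·eeje = jeeeje, …
Continuing: jeeejeeejejeeeje · eejejeeejejeeejeeejejeeeje gives term 8.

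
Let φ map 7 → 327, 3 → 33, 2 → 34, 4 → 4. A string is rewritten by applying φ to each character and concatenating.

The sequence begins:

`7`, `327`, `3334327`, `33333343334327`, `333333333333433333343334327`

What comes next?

Rewriting the 27 symbols of 333333333333433333343334327 one by one yields 33 33 33 33 33 33 33 33 33 33 33 33 4 33 33 33 33 33 33 4 33 33 33 4 33 34 327; concatenated:

3333333333333333333333334333333333333433333343334327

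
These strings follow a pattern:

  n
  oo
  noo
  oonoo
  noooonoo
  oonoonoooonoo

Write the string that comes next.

noooonoooonoonoooonoo

From term 3 onward, concatenate the second-to-last term with the last: n·oo = noo, oo·noo = oonoo, …
Continuing: noooonoo · oonoonoooonoo gives term 7.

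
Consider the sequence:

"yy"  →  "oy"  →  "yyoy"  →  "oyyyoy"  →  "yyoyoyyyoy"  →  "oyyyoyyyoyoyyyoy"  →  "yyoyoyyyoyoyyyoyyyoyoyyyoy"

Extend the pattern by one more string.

oyyyoyyyoyoyyyoyyyoyoyyyoyoyyyoyyyoyoyyyoy

From term 3 onward, concatenate the second-to-last term with the last: yy·oy = yyoy, oy·yyoy = oyyyoy, …
So term 8 is oyyyoyyyoyoyyyoy·yyoyoyyyoyoyyyoyyyoyoyyyoy.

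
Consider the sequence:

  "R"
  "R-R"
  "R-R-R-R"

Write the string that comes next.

R-R-R-R-R-R-R-R

Every step duplicates the string with '-' between the halves.
One more doubling of R-R-R-R gives the answer.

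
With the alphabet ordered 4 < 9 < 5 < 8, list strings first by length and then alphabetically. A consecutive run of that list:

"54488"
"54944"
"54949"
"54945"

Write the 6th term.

54994

Stepping forward 2 times from 54945: 54945 → 54948, then the target.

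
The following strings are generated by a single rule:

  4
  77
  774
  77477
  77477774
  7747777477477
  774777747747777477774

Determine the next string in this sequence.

This is a Fibonacci-style word recurrence s(k) = s(k−1)·s(k−2): e.g. 77·4 = 774.
Continuing: 774777747747777477774 · 7747777477477 gives term 8.

7747777477477774777747747777477477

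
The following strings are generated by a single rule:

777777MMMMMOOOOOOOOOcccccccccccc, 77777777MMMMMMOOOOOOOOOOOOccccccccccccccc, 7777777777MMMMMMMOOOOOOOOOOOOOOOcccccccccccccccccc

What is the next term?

The n-th term is 2n 7's then n+2 M's then 3n O's then 3n+3 c's, where the shown terms are n = 3, 4, 5.
Setting n = 6 gives 12, 8, 18, 21 characters in each block.

777777777777MMMMMMMMOOOOOOOOOOOOOOOOOOccccccccccccccccccccc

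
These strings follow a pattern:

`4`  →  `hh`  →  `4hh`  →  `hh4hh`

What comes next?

4hhhh4hh

Each term (from the third on) is the two preceding terms concatenated in order: term 3 = 4·hh = 4hh.
The next term joins 4hh and hh4hh.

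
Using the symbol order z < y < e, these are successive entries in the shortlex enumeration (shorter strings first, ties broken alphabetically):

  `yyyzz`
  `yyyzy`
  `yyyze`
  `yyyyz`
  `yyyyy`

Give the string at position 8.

Stepping forward 3 times from yyyyy: yyyyy → yyyye → yyyez, then the target.

yyyey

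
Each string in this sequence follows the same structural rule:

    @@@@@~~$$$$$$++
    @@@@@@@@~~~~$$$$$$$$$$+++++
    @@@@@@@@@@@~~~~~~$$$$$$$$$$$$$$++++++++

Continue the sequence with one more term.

@@@@@@@@@@@@@@~~~~~~~~$$$$$$$$$$$$$$$$$$+++++++++++

Reading off run lengths: @ runs 5, 8, 11; ~ runs 2, 4, 6; $ runs 6, 10, 14; + runs 2, 5, 8 — each is linear in n (n = 1, 2, …).
For the next term, n = 4, so the run lengths are 14, 8, 18, 11.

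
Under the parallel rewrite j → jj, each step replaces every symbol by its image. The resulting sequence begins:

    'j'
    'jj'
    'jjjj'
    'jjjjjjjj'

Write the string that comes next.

jjjjjjjjjjjjjjjj

Apply φ to jjjjjjjj symbol by symbol: j→jj, j→jj, j→jj, j→jj, j→jj, j→jj, j→jj, j→jj; joined: jj jj jj jj jj jj jj jj.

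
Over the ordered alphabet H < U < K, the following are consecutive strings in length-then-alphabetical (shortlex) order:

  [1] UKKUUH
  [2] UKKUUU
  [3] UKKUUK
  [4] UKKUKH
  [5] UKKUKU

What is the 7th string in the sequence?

Stepping forward 2 times from UKKUKU: UKKUKU → UKKUKK, then the target.

UKKKHH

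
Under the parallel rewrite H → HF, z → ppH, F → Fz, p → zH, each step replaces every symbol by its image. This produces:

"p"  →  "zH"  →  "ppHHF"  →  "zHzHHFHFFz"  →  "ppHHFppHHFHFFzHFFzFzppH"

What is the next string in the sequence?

Rewriting the 23 symbols of ppHHFppHHFHFFzHFFzFzppH one by one yields zH zH HF HF Fz zH zH HF HF Fz HF Fz Fz ppH HF Fz Fz ppH Fz ppH zH zH HF; concatenated:

zHzHHFHFFzzHzHHFHFFzHFFzFzppHHFFzFzppHFzppHzHzHHF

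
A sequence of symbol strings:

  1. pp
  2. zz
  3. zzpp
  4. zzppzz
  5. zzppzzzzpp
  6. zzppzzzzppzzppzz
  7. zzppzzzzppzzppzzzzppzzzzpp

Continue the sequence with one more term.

Each term (from the third on) is the previous term followed by the one before it: term 3 = zz·pp = zzpp.
So term 8 is zzppzzzzppzzppzzzzppzzzzpp·zzppzzzzppzzppzz.

zzppzzzzppzzppzzzzppzzzzppzzppzzzzppzzppzz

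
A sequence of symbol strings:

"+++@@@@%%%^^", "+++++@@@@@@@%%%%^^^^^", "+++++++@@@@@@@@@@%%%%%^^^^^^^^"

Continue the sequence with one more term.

+++++++++@@@@@@@@@@@@@%%%%%%^^^^^^^^^^^

Term n consists of 2n+1 +'s, followed by 3n+1 @'s, followed by n+2 %'s, followed by 3n-1 ^'s (n = 1, 2, …).
At n = 4 the blocks have lengths 9, 13, 6, 11.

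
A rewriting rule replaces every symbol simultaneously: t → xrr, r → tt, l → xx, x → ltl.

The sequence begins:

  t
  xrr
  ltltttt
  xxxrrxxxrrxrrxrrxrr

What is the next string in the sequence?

Replace each of the 19 characters of xxxrrxxxrrxrrxrrxrr in place — ltl ltl ltl tt tt ltl ltl ltl tt tt ltl tt tt ltl tt tt ltl tt tt — and concatenate.

ltlltlltlttttltlltlltlttttltlttttltlttttltltttt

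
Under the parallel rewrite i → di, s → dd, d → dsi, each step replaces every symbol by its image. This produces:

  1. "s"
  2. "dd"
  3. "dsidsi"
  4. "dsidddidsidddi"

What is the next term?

φ(dsidddidsidddi) expands symbol-by-symbol to dsi dd di dsi dsi dsi di dsi dd di dsi dsi dsi di; joining the 14 pieces gives the next term.

dsidddidsidsidsididsidddidsidsidsidi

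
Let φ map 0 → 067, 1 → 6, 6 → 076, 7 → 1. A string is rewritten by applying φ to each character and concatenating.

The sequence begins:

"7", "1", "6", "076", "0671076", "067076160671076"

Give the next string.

Rewriting the 15 symbols of 067076160671076 one by one yields 067 076 1 067 1 076 6 076 067 076 1 6 067 1 076; concatenated:

067076106710766076067076160671076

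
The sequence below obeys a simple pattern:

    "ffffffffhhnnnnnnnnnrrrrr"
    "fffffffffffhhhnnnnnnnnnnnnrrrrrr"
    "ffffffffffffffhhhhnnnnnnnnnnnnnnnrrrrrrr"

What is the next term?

Reading off run lengths: f runs 8, 11, 14; h runs 2, 3, 4; n runs 9, 12, 15; r runs 5, 6, 7 — each is linear in n, where the shown terms are n = 2, 3, 4.
Setting n = 5 gives 17, 5, 18, 8 characters in each block.

fffffffffffffffffhhhhhnnnnnnnnnnnnnnnnnnrrrrrrrr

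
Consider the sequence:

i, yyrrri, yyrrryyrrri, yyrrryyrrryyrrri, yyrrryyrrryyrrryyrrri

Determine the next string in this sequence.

Every step adds yyrrr at the front: s(k+1) = yyrrr·s(k).
Applying this once more to yyrrryyrrryyrrryyrrri:

yyrrryyrrryyrrryyrrryyrrri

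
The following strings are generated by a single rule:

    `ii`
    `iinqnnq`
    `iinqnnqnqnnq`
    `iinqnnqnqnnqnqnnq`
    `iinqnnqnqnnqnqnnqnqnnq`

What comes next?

Every step adds nqnnq to the end: s(k+1) = s(k)·nqnnq.
So the next term is iinqnnqnqnnqnqnnqnqnnq·nqnnq.

iinqnnqnqnnqnqnnqnqnnqnqnnq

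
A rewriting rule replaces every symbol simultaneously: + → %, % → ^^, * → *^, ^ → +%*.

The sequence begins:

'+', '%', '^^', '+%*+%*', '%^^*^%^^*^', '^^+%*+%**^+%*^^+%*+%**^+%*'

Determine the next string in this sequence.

+%*+%*%^^*^%^^*^*^+%*%^^*^+%*+%*%^^*^%^^*^*^+%*%^^*^

φ(^^+%*+%**^+%*^^+%*+%**^+%*) expands symbol-by-symbol to +%* +%* % ^^ *^ % ^^ *^ *^ +%* % ^^ *^ +%* +%* % ^^ *^ % ^^ *^ *^ +%* % ^^ *^; joining the 26 pieces gives the next term.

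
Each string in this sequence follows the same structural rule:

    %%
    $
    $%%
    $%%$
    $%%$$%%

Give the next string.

This is a Fibonacci-style word recurrence s(k) = s(k−1)·s(k−2): e.g. $·%% = $%%.
Continuing: $%%$$%% · $%%$ gives term 6.

$%%$$%%$%%$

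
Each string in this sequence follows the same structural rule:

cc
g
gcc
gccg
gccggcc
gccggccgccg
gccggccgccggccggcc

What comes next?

gccggccgccggccggccgccggccgccg

This is a Fibonacci-style word recurrence s(k) = s(k−1)·s(k−2): e.g. g·cc = gcc.
So term 8 is gccggccgccggccggcc·gccggccgccg.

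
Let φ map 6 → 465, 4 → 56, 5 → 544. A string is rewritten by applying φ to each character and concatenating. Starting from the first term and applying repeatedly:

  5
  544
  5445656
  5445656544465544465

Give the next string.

Applying the rule to each of the 19 symbols of 5445656544465544465 gives the pieces 544 56 56 544 465 544 465 544 56 56 56 465 544 544 56 56 56 465 544, which concatenate to the answer.

5445656544465544465544565656465544544565656465544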